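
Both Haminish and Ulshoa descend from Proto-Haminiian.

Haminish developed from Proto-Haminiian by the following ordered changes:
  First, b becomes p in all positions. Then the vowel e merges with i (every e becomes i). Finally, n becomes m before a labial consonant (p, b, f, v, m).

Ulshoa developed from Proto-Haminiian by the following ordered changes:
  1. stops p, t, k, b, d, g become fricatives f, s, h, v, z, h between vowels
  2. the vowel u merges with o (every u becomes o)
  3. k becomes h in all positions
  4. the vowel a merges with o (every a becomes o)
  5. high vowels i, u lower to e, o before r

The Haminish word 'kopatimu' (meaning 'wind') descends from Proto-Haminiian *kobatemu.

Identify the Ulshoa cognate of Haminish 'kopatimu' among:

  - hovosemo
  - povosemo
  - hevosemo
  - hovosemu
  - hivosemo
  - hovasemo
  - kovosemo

Ulshoa: start from *kobatemu.
  rule 1 (intervocalic lenition): kobatemu → kovasemu
  rule 2 (vowel merger): kovasemu → kovasemo
  rule 3 (unconditioned shift): kovasemo → hovasemo
  rule 4 (vowel merger): hovasemo → hovosemo
  rule 5: no change — hovosemo
  ⇒ Ulshoa hovosemo

hovosemo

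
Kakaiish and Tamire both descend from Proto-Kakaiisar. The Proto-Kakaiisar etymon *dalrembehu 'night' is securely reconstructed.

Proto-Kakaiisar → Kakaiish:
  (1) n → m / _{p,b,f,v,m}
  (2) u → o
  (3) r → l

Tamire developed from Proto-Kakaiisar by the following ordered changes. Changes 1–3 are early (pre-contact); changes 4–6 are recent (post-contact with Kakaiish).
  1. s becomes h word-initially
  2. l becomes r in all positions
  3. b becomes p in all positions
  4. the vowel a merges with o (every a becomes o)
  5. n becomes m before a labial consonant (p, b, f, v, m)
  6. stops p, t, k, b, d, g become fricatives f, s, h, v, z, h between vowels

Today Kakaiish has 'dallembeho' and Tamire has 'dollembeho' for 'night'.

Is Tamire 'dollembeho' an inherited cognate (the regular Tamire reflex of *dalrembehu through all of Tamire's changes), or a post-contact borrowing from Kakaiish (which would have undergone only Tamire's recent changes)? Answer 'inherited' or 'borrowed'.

borrowed

If inherited, *dalrembehu would pass through all of Tamire's changes:
Tamire: start from *dalrembehu.
  rule 1: no change — dalrembehu
  rule 2 (unconditioned shift): dalrembehu → darrembehu
  rule 3 (unconditioned shift): darrembehu → darrempehu
  rule 4 (vowel merger): darrempehu → dorrempehu
  rule 5: no change — dorrempehu
  rule 6: no change — dorrempehu
  ⇒ Tamire dorrempehu
If borrowed from Kakaiish 'dallembeho' after the early changes, it would undergo only the recent ones:
  rule 4 (vowel merger): dallembeho → dollembeho
  rule 5 (nasal place assimilation): no change (dollembeho)
  rule 6 (intervocalic lenition): no change (dollembeho)
  ⇒ as a loan: dollembeho
Tamire 'dollembeho' matches the loan outcome 'dollembeho', not the inherited 'dorrempehu' — it skipped the early Tamire changes, so it was borrowed from Kakaiish.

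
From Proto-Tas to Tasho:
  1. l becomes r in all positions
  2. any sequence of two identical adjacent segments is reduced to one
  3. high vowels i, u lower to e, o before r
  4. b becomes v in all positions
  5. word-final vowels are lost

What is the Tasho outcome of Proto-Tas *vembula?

Tasho: *vembula
  vembula → vembura   [unconditioned shift]
  vembura (rule 2 does not apply)
  vembura → vembora   [pre-rhotic lowering]
  vembora → vemvora   [unconditioned shift]
  vemvora → vemvor   [apocope]
  giving Tasho vemvor.

vemvor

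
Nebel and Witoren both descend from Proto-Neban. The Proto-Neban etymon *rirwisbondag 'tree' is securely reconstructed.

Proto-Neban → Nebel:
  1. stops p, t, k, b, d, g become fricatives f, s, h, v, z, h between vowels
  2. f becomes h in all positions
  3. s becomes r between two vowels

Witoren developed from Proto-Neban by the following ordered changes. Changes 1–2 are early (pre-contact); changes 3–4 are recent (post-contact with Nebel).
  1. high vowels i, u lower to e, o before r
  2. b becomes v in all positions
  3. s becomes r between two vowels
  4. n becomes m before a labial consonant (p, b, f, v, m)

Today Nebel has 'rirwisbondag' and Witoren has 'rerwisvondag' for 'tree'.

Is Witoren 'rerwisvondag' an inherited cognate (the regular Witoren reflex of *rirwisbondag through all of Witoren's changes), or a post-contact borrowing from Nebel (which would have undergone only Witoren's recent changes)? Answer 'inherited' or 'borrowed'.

If inherited, *rirwisbondag would pass through all of Witoren's changes:
Witoren: *rirwisbondag
  rirwisbondag → rerwisbondag   [pre-rhotic lowering]
  rerwisbondag → rerwisvondag   [unconditioned shift]
  rerwisvondag (rule 3 does not apply)
  rerwisvondag (rule 4 does not apply)
  giving Witoren rerwisvondag.
If borrowed from Nebel 'rirwisbondag' after the early changes, it would undergo only the recent ones:
  rule 3 (rhotacism): no change (rirwisbondag)
  rule 4 (nasal place assimilation): no change (rirwisbondag)
  ⇒ as a loan: rirwisbondag
Witoren 'rerwisvondag' matches the inherited outcome exactly, so it is an inherited cognate, not a loan.

inherited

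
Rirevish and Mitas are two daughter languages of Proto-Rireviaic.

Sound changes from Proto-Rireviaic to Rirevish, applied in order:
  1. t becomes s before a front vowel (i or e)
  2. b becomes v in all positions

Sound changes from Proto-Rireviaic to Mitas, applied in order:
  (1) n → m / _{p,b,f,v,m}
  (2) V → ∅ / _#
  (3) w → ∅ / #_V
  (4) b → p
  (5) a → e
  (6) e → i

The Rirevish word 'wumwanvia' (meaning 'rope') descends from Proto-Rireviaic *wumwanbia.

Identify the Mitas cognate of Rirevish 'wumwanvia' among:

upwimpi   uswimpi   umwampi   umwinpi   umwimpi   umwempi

Mitas: *wumwanbia > wumwambia > wumwambi > umwambi > umwampi > umwempi > umwimpi  (by nasal place assimilation, apocope, glide loss, unconditioned shift, vowel merger, vowel merger)
Among the options, 'umwimpi' alone shows every Mitas change applied in order.

umwimpi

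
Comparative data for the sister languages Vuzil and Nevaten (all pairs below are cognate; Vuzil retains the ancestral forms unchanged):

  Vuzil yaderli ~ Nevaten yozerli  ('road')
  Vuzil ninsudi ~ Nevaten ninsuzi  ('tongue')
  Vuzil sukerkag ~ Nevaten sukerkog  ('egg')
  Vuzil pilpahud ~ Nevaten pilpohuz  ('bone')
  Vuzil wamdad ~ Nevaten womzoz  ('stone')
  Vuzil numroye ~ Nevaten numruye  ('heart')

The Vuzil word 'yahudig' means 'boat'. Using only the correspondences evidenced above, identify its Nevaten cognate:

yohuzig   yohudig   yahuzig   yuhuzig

yaderli ~ yozerli, sukerkag ~ sukerkog — Vuzil a corresponds to Nevaten o after a consonant, before a consonant other than r, m, n, p, b, f, v.
ninsudi ~ ninsuzi — Vuzil d corresponds to Nevaten z between vowels (before a front vowel).
Applying these to Vuzil 'yahudig':
  yahudig → yohudig   (a→o after a consonant, before a consonant other than r, m, n, p, b, f, v)
  yohudig → yohuzig   (d→z between vowels (before a front vowel))
So the Nevaten cognate is 'yohuzig'.

yohuzig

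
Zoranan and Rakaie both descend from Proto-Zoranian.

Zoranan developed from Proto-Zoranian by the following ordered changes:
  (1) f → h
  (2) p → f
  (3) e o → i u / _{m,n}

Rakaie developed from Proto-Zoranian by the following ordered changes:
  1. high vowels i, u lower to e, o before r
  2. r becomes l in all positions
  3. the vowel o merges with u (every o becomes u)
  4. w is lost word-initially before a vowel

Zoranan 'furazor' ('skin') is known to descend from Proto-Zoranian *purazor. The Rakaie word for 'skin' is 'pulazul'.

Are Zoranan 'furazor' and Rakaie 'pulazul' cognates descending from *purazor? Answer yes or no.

yes

Derive the expected Rakaie reflex of *purazor:
Rakaie: *purazor
  purazor → porazor   [pre-rhotic lowering]
  porazor → polazol   [unconditioned shift]
  polazol → pulazul   [vowel merger]
  pulazul (rule 4 does not apply)
  giving Rakaie pulazul.
Rakaie 'pulazul' matches the regular reflex exactly, so the pair is cognate.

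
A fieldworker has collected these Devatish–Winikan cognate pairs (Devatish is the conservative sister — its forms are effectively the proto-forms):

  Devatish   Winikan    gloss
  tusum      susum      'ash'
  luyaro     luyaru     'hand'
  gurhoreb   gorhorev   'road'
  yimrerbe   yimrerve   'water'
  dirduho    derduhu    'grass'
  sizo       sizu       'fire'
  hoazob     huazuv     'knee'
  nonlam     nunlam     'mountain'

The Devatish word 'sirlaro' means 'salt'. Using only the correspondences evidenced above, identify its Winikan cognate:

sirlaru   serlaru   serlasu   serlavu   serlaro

serlaru

dirduho ~ derduhu — Devatish i corresponds to Winikan e after a consonant, before r.
luyaro ~ luyaru, dirduho ~ derduhu — Devatish o corresponds to Winikan u word-finally.
Applying these to Devatish 'sirlaro':
  sirlaro → serlaro   (i→e after a consonant, before r)
  serlaro → serlaru   (o→u word-finally)
So the Winikan cognate is 'serlaru'.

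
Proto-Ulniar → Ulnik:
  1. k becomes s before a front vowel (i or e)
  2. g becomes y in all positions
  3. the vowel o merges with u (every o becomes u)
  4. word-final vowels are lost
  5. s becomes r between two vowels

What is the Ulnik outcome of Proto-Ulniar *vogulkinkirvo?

vuyulsinsirv

Ulnik: *vogulkinkirvo
  vogulkinkirvo → vogulsinsirvo   [palatalisation]
  vogulsinsirvo → voyulsinsirvo   [unconditioned shift]
  voyulsinsirvo → vuyulsinsirvu   [vowel merger]
  vuyulsinsirvu → vuyulsinsirv   [apocope]
  vuyulsinsirv (rule 5 does not apply)
  giving Ulnik vuyulsinsirv.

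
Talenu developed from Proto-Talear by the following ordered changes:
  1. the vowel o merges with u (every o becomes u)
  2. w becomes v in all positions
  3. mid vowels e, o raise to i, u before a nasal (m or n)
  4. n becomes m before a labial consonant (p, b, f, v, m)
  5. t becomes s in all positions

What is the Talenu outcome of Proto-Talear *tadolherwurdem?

sadulhervurdim

Talenu: *tadolherwurdem > tadulherwurdem > tadulhervurdem > tadulhervurdim > sadulhervurdim  (by vowel merger, unconditioned shift, pre-nasal raising, unconditioned shift)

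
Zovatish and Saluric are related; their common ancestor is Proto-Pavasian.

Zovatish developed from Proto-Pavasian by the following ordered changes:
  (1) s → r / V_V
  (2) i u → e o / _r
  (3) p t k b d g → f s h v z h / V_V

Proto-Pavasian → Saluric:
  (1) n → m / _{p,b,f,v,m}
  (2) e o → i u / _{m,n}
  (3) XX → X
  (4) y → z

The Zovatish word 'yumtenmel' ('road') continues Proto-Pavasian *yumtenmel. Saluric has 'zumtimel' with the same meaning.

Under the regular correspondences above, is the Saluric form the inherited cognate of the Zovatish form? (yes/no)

Derive the expected Saluric reflex of *yumtenmel:
Saluric: *yumtenmel > yumtemmel > yumtimmel > yumtimel > zumtimel  (by nasal place assimilation, pre-nasal raising, degemination, unconditioned shift)
Saluric 'zumtimel' matches the regular reflex exactly, so the pair is cognate.

yes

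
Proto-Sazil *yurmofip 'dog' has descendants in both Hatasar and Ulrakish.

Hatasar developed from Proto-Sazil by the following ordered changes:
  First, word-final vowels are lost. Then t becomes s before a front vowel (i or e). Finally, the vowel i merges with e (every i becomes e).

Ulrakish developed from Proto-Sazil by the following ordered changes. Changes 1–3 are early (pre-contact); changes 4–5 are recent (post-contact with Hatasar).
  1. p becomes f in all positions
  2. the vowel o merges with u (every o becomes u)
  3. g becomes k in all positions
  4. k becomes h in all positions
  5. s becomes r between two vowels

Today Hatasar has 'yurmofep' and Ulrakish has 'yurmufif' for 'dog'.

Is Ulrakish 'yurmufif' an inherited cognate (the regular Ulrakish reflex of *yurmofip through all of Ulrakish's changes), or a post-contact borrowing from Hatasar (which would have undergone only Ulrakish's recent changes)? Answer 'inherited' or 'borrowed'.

If inherited, *yurmofip would pass through all of Ulrakish's changes:
Ulrakish: *yurmofip > yurmofif > yurmufif  (by unconditioned shift, vowel merger)
If borrowed from Hatasar 'yurmofep' after the early changes, it would undergo only the recent ones:
  rule 4 (unconditioned shift): no change (yurmofep)
  rule 5 (rhotacism): no change (yurmofep)
  ⇒ as a loan: yurmofep
Ulrakish 'yurmufif' matches the inherited outcome exactly, so it is an inherited cognate, not a loan.

inherited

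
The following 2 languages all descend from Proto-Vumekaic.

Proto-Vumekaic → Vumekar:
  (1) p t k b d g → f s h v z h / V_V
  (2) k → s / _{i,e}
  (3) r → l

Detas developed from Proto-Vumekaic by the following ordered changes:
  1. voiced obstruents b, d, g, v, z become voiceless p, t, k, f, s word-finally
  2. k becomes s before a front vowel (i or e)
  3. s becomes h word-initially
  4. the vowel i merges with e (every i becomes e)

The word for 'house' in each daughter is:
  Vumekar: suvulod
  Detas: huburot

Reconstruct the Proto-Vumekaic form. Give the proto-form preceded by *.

Position 5: Vumekar has l, Detas has r. Detas preserves r here (none of its changes turn any other segment into r), so the proto-segment is *r.
Position 3: Vumekar has v, Detas has b. Detas preserves b here (none of its changes turn any other segment into b), so the proto-segment is *b.
Position 7: Vumekar has d, Detas has t. Vumekar preserves d here (none of its changes turn any other segment into d), so the proto-segment is *d.
This points to *suburod. Verify forward in each daughter:
Vumekar: start from *suburod.
  rule 1 (intervocalic lenition): suburod → suvurod
  rule 2: no change — suvurod
  rule 3 (unconditioned shift): suvurod → suvulod
  ⇒ Vumekar suvulod
Detas: start from *suburod.
  rule 1 (final devoicing): suburod → suburot
  rule 2: no change — suburot
  rule 3 (debuccalisation): suburot → huburot
  rule 4: no change — huburot
  ⇒ Detas huburot
*suburod is the unique common source.

*suburod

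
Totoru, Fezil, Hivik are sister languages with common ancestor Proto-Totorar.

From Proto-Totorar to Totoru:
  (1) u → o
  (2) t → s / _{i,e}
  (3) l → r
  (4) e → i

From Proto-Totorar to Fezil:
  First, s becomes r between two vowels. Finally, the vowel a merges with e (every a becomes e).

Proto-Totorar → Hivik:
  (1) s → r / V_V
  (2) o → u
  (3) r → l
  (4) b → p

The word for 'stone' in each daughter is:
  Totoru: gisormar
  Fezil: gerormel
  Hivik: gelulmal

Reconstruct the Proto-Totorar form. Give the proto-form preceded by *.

Position 3: Totoru has s, Fezil has r, Hivik has l. Taking the neighbouring segments as reconstructed: Totoru s can only go back to *s; Fezil r could go back to *s or *r; Hivik l could go back to *s or *l or *r — the one source consistent with every daughter is *s.
Position 2: Totoru has i, Fezil has e, Hivik has e. Hivik preserves e here (none of its changes turn any other segment into e), so the proto-segment is *e.
Position 4: Totoru has o, Fezil has o, Hivik has u. Fezil preserves o here (none of its changes turn any other segment into o), so the proto-segment is *o.
Verify the candidate proto-form against each daughter:
Totoru: *gesormal
  gesormal (rule 1 does not apply)
  gesormal (rule 2 does not apply)
  gesormal → gesormar   [unconditioned shift]
  gesormar → gisormar   [vowel merger]
  giving Totoru gisormar.
Fezil: *gesormal
  gesormal → gerormal   [rhotacism]
  gerormal → gerormel   [vowel merger]
  giving Fezil gerormel.
Hivik: start from *gesormal.
  rule 1 (rhotacism): gesormal → gerormal
  rule 2 (vowel merger): gerormal → gerurmal
  rule 3 (unconditioned shift): gerurmal → gelulmal
  rule 4: no change — gelulmal
  ⇒ Hivik gelulmal
No other proto-form is consistent with every reflex, so the reconstruction is *gesormal.

*gesormal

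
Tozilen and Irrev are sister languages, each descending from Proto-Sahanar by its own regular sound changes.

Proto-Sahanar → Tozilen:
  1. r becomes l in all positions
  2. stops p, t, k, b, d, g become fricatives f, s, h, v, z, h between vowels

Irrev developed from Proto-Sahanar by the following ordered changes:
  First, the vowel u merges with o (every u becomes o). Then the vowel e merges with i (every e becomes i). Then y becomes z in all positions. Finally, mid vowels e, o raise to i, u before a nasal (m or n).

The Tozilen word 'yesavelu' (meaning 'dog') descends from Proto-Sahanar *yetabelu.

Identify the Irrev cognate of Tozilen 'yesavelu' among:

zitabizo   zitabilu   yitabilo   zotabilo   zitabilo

zitabilo

Irrev: *yetabelu
  yetabelu → yetabelo   [vowel merger]
  yetabelo → yitabilo   [vowel merger]
  yitabilo → zitabilo   [unconditioned shift]
  zitabilo (rule 4 does not apply)
  giving Irrev zitabilo.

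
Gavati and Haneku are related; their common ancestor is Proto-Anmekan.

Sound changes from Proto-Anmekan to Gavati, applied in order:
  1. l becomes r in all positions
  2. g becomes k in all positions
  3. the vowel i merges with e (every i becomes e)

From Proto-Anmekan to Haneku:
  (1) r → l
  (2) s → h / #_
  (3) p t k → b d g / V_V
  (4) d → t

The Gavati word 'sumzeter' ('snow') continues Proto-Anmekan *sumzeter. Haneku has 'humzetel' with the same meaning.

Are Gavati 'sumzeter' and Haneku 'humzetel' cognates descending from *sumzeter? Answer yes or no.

yes

Derive the expected Haneku reflex of *sumzeter:
Haneku: *sumzeter > sumzetel > humzetel > humzedel > humzetel  (by unconditioned shift, debuccalisation, intervocalic voicing, unconditioned shift)
Haneku 'humzetel' matches the regular reflex exactly, so the pair is cognate.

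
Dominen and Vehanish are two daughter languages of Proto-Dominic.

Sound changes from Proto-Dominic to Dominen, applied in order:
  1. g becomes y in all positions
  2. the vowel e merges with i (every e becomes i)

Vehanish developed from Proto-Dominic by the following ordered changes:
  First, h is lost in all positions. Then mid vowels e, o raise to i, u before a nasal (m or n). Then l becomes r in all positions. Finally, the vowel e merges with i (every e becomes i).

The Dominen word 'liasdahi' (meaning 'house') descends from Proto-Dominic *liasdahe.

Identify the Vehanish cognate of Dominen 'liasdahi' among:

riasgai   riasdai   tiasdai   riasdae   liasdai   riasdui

Vehanish: *liasdahe > liasdae > riasdae > riasdai  (by h-loss, unconditioned shift, vowel merger)
Only 'riasdai' matches the regular Vehanish development of *liasdahe.

riasdai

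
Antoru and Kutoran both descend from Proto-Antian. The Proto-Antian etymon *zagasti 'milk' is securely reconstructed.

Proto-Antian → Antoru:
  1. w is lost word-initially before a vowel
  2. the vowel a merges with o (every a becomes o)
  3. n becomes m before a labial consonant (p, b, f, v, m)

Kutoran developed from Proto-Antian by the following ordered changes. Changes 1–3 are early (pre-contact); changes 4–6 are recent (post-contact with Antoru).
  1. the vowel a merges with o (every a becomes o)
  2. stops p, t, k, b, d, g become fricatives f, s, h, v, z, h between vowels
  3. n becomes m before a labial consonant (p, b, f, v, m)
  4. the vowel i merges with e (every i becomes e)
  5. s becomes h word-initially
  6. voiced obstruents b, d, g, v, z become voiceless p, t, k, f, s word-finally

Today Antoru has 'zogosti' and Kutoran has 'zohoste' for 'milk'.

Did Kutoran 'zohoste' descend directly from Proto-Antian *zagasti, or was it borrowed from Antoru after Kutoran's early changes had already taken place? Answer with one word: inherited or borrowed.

inherited

If inherited, *zagasti would pass through all of Kutoran's changes:
Kutoran: start from *zagasti.
  rule 1 (vowel merger): zagasti → zogosti
  rule 2 (intervocalic lenition): zogosti → zohosti
  rule 3: no change — zohosti
  rule 4 (vowel merger): zohosti → zohoste
  rule 5: no change — zohoste
  rule 6: no change — zohoste
  ⇒ Kutoran zohoste
If borrowed from Antoru 'zogosti' after the early changes, it would undergo only the recent ones:
  rule 4 (vowel merger): zogosti → zogoste
  rule 5 (debuccalisation): no change (zogoste)
  rule 6 (final devoicing): no change (zogoste)
  ⇒ as a loan: zogoste
Kutoran 'zohoste' matches the inherited outcome exactly, so it is an inherited cognate, not a loan.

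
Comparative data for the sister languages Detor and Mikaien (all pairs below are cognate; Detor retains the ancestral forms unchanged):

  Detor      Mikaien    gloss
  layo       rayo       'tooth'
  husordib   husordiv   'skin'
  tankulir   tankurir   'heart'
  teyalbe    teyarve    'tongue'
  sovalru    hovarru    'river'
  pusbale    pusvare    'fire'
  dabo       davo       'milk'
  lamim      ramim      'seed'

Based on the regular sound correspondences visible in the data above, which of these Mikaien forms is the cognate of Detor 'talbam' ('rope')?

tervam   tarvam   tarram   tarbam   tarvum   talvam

tarvam

teyalbe ~ teyarve — Detor l corresponds to Mikaien r after a vowel, before a labial obstruent.
pusbale ~ pusvare — Detor b corresponds to Mikaien v after a consonant, before a back vowel.
Applying these to Detor 'talbam':
  talbam → tarbam   (l→r after a vowel, before a labial obstruent)
  tarbam → tarvam   (b→v after a consonant, before a back vowel)
So the Mikaien cognate is 'tarvam'.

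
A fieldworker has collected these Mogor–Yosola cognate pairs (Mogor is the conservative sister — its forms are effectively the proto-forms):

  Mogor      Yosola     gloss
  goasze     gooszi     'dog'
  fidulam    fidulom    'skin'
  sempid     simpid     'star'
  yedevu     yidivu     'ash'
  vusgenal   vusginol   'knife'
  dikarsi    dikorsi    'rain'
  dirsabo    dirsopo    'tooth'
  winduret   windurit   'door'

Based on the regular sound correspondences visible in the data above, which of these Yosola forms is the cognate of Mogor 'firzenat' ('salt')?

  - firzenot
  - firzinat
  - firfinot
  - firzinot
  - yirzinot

firzinot

vusgenal ~ vusginol — Mogor e corresponds to Yosola i after a consonant, before a nasal.
vusgenal ~ vusginol — Mogor a corresponds to Yosola o after a consonant, before a consonant other than r, m, n, p, b, f, v.
Applying these to Mogor 'firzenat':
  firzenat → firzinat   (e→i after a consonant, before a nasal)
  firzinat → firzinot   (a→o after a consonant, before a consonant other than r, m, n, p, b, f, v)
So the Yosola cognate is 'firzinot'.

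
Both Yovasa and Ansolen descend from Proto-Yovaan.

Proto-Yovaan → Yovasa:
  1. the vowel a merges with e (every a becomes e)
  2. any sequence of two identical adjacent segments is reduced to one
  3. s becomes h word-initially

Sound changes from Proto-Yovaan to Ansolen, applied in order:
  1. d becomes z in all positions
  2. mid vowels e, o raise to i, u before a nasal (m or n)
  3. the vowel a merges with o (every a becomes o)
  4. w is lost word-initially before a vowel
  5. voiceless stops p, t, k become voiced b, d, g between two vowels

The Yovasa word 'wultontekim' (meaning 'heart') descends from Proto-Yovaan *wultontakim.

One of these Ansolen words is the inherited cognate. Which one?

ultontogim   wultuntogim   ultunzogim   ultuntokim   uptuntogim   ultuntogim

ultuntogim

Ansolen: start from *wultontakim.
  rule 1: no change — wultontakim
  rule 2 (pre-nasal raising): wultontakim → wultuntakim
  rule 3 (vowel merger): wultuntakim → wultuntokim
  rule 4 (glide loss): wultuntokim → ultuntokim
  rule 5 (intervocalic voicing): ultuntokim → ultuntogim
  ⇒ Ansolen ultuntogim
Only 'ultuntogim' matches the regular Ansolen development of *wultontakim.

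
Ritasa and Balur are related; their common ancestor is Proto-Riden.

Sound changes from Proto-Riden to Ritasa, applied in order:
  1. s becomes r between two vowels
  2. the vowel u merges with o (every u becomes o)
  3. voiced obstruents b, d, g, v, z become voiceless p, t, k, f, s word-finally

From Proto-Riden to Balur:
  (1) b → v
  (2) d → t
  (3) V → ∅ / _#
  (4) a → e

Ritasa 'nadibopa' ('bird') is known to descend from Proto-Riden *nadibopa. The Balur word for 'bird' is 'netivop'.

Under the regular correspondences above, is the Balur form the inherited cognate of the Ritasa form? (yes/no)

Derive the expected Balur reflex of *nadibopa:
Balur: *nadibopa > nadivopa > nativopa > nativop > netivop  (by unconditioned shift, unconditioned shift, apocope, vowel merger)
Balur 'netivop' matches the regular reflex exactly, so the pair is cognate.

yes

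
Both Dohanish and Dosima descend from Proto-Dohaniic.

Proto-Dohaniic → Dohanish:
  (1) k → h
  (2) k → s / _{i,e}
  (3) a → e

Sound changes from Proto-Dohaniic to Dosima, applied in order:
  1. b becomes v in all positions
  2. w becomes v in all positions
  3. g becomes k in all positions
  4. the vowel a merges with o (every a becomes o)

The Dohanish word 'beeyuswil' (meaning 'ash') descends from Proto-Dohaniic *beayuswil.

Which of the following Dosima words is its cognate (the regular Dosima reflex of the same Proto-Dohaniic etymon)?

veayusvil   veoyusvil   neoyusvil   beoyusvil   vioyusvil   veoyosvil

Dosima: *beayuswil > veayuswil > veayusvil > veoyusvil  (by unconditioned shift, unconditioned shift, vowel merger)
The other candidates each miss or misapply at least one Dosima change.

veoyusvil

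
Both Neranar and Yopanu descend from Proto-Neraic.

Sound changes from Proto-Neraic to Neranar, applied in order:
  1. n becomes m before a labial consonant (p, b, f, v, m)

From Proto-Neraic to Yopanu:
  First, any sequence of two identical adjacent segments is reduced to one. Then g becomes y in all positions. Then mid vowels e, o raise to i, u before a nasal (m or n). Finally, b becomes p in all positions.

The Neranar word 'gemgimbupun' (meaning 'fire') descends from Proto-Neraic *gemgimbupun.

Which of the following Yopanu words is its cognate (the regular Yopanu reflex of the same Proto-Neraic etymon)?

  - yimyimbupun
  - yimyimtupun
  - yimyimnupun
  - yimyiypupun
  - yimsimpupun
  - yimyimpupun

yimyimpupun

Yopanu: start from *gemgimbupun.
  rule 1: no change — gemgimbupun
  rule 2 (unconditioned shift): gemgimbupun → yemyimbupun
  rule 3 (pre-nasal raising): yemyimbupun → yimyimbupun
  rule 4 (unconditioned shift): yimyimbupun → yimyimpupun
  ⇒ Yopanu yimyimpupun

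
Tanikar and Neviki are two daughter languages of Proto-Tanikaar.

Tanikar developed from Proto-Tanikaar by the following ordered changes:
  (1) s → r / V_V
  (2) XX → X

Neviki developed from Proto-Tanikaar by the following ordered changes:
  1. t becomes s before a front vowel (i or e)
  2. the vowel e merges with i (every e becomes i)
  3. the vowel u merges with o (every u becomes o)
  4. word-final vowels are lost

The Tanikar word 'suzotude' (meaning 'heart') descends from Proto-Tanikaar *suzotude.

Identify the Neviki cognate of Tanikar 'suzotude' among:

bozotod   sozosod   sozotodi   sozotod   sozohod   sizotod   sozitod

Neviki: *suzotude > suzotudi > sozotodi > sozotod  (by vowel merger, vowel merger, apocope)
Only 'sozotod' matches the regular Neviki development of *suzotude.

sozotod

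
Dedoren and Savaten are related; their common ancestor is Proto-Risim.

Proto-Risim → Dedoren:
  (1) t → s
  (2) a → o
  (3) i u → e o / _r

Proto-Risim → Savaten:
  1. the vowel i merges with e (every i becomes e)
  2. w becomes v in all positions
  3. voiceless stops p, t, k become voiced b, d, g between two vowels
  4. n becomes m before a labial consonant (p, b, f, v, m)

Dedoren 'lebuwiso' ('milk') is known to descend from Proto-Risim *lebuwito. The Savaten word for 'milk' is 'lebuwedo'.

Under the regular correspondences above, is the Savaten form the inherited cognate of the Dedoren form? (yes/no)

Derive the expected Savaten reflex of *lebuwito:
Savaten: *lebuwito > lebuweto > lebuveto > lebuvedo  (by vowel merger, unconditioned shift, intervocalic voicing)
The regular Savaten reflex would be 'lebuvedo', but the attested form is 'lebuwedo'. The correspondence is irregular, so they are not cognates (the Savaten form has a different source).

no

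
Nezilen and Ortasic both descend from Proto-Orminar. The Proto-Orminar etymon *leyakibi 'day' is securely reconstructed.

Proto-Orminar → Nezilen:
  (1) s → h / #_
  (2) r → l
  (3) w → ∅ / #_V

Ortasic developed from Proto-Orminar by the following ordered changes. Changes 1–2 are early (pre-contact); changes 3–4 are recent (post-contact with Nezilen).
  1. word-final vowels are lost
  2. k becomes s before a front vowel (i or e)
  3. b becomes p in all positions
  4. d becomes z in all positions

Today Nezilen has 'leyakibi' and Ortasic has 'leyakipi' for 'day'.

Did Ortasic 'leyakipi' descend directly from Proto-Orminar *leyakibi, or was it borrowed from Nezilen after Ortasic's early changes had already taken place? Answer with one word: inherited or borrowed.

borrowed

If inherited, *leyakibi would pass through all of Ortasic's changes:
Ortasic: *leyakibi
  leyakibi → leyakib   [apocope]
  leyakib → leyasib   [palatalisation]
  leyasib → leyasip   [unconditioned shift]
  leyasip (rule 4 does not apply)
  giving Ortasic leyasip.
If borrowed from Nezilen 'leyakibi' after the early changes, it would undergo only the recent ones:
  rule 3 (unconditioned shift): leyakibi → leyakipi
  rule 4 (unconditioned shift): no change (leyakipi)
  ⇒ as a loan: leyakipi
Ortasic 'leyakipi' matches the loan outcome 'leyakipi', not the inherited 'leyasip' — it skipped the early Ortasic changes, so it was borrowed from Nezilen.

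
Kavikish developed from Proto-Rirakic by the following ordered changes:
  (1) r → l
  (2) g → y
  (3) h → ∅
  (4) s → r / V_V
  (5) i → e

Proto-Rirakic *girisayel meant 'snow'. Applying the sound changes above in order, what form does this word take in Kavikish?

yelerayel

Kavikish: *girisayel > gilisayel > yilisayel > yilirayel > yelerayel  (by unconditioned shift, unconditioned shift, rhotacism, vowel merger)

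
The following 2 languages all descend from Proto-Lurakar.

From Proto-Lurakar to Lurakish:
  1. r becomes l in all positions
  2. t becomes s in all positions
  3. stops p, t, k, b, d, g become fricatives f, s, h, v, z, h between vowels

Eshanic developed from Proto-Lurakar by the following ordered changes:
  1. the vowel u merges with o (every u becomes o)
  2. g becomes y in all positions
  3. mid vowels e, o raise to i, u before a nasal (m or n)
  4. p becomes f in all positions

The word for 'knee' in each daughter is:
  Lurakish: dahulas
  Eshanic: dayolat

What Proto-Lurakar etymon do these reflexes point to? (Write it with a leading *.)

*dagulat

Position 7: Lurakish has s, Eshanic has t. Eshanic preserves t here (none of its changes turn any other segment into t), so the proto-segment is *t.
Position 3: Lurakish has h, Eshanic has y. Taking the neighbouring segments as reconstructed: Lurakish h could go back to *k or *g or *h; Eshanic y could go back to *g or *y — the one source consistent with every daughter is *g.
Position 4: Lurakish has u, Eshanic has o. Lurakish preserves u here (none of its changes turn any other segment into u), so the proto-segment is *u.
The remaining positions agree across the daughters. Check the candidate against every language:
Lurakish: start from *dagulat.
  rule 1: no change — dagulat
  rule 2 (unconditioned shift): dagulat → dagulas
  rule 3 (intervocalic lenition): dagulas → dahulas
  ⇒ Lurakish dahulas
Eshanic: *dagulat
  dagulat → dagolat   [vowel merger]
  dagolat → dayolat   [unconditioned shift]
  dayolat (rule 3 does not apply)
  dayolat (rule 4 does not apply)
  giving Eshanic dayolat.
No other proto-form is consistent with every reflex, so the reconstruction is *dagulat.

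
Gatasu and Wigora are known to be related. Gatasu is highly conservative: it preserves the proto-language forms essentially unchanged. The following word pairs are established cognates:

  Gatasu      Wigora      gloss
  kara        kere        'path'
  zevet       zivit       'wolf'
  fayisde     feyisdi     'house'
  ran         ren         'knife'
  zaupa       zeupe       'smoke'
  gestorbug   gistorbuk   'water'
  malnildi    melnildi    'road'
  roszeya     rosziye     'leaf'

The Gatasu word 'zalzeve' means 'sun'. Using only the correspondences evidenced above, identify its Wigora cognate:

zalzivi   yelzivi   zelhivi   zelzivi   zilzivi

zelzivi

fayisde ~ feyisdi, malnildi ~ melnildi — Gatasu a corresponds to Wigora e after a consonant, before a consonant other than r, m, n, p, b, f, v.
zevet ~ zivit — Gatasu e corresponds to Wigora i after a consonant, before a labial obstruent.
fayisde ~ feyisdi — Gatasu e corresponds to Wigora i word-finally.
Applying these to Gatasu 'zalzeve':
  zalzeve → zelzeve   (a→e after a consonant, before a consonant other than r, m, n, p, b, f, v)
  zelzeve → zelzive   (e→i after a consonant, before a labial obstruent)
  zelzive → zelzivi   (e→i word-finally)
So the Wigora cognate is 'zelzivi'.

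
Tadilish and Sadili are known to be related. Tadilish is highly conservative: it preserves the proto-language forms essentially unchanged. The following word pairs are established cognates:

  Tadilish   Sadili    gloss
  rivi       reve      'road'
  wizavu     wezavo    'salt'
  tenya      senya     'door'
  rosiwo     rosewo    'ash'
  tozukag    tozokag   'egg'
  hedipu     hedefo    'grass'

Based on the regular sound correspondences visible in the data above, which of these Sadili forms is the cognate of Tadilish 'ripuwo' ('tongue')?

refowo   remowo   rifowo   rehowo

hedipu ~ hedefo — Tadilish i corresponds to Sadili e after a consonant, before a labial obstruent.
hedipu ~ hedefo — Tadilish p corresponds to Sadili f between vowels (before a back vowel).
tozukag ~ tozokag — Tadilish u corresponds to Sadili o after a consonant, before a consonant other than r, m, n, p, b, f, v.
Applying these to Tadilish 'ripuwo':
  ripuwo → repuwo   (i→e after a consonant, before a labial obstruent)
  repuwo → refuwo   (p→f between vowels (before a back vowel))
  refuwo → refowo   (u→o after a consonant, before a consonant other than r, m, n, p, b, f, v)
So the Sadili cognate is 'refowo'.

refowo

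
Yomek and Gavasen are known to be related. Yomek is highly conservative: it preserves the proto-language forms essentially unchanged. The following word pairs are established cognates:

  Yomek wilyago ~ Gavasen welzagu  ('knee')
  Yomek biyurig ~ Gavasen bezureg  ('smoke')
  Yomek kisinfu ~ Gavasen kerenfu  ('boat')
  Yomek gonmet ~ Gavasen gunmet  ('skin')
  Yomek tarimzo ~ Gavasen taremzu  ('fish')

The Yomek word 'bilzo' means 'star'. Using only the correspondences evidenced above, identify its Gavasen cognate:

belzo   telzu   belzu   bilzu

wilyago ~ welzagu, biyurig ~ bezureg — Yomek i corresponds to Gavasen e after a consonant, before a consonant other than r, m, n, p, b, f, v.
wilyago ~ welzagu, tarimzo ~ taremzu — Yomek o corresponds to Gavasen u word-finally.
Applying these to Yomek 'bilzo':
  bilzo → belzo   (i→e after a consonant, before a consonant other than r, m, n, p, b, f, v)
  belzo → belzu   (o→u word-finally)
So the Gavasen cognate is 'belzu'.

belzu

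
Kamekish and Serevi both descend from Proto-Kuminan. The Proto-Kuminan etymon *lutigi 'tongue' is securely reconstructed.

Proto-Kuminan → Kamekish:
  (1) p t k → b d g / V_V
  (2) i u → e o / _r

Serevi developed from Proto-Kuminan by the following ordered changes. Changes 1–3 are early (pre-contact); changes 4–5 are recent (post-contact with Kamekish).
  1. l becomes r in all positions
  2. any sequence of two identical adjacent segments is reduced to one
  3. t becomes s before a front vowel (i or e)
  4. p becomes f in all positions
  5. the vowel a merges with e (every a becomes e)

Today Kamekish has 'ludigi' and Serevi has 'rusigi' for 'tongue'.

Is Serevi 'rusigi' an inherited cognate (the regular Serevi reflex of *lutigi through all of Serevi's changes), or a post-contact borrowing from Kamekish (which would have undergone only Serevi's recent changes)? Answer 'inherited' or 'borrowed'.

If inherited, *lutigi would pass through all of Serevi's changes:
Serevi: *lutigi
  lutigi → rutigi   [unconditioned shift]
  rutigi (rule 2 does not apply)
  rutigi → rusigi   [palatalisation]
  rusigi (rule 4 does not apply)
  rusigi (rule 5 does not apply)
  giving Serevi rusigi.
If borrowed from Kamekish 'ludigi' after the early changes, it would undergo only the recent ones:
  rule 4 (unconditioned shift): no change (ludigi)
  rule 5 (vowel merger): no change (ludigi)
  ⇒ as a loan: ludigi
Serevi 'rusigi' matches the inherited outcome exactly, so it is an inherited cognate, not a loan.

inherited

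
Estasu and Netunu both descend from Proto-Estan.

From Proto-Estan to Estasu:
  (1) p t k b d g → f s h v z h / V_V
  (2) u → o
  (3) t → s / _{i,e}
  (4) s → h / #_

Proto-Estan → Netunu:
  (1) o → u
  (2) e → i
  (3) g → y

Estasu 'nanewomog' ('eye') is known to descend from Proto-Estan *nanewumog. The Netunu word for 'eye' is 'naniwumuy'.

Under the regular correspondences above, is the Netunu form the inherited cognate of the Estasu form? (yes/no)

yes

Derive the expected Netunu reflex of *nanewumog:
Netunu: start from *nanewumog.
  rule 1 (vowel merger): nanewumog → nanewumug
  rule 2 (vowel merger): nanewumug → naniwumug
  rule 3 (unconditioned shift): naniwumug → naniwumuy
  ⇒ Netunu naniwumuy
Netunu 'naniwumuy' matches the regular reflex exactly, so the pair is cognate.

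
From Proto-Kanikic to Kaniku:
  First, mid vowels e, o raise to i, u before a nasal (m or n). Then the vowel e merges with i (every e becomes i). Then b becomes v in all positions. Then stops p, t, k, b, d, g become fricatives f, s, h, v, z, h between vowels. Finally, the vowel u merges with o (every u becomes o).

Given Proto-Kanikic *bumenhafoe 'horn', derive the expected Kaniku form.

vominhafoi

Kaniku: *bumenhafoe
  bumenhafoe → buminhafoe   [pre-nasal raising]
  buminhafoe → buminhafoi   [vowel merger]
  buminhafoi → vuminhafoi   [unconditioned shift]
  vuminhafoi (rule 4 does not apply)
  vuminhafoi → vominhafoi   [vowel merger]
  giving Kaniku vominhafoi.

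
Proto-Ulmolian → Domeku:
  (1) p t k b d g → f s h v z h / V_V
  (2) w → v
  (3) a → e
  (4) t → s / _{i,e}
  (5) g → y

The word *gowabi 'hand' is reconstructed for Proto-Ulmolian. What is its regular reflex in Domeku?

yovevi

Domeku: start from *gowabi.
  rule 1 (intervocalic lenition): gowabi → gowavi
  rule 2 (unconditioned shift): gowavi → govavi
  rule 3 (vowel merger): govavi → govevi
  rule 4: no change — govevi
  rule 5 (unconditioned shift): govevi → yovevi
  ⇒ Domeku yovevi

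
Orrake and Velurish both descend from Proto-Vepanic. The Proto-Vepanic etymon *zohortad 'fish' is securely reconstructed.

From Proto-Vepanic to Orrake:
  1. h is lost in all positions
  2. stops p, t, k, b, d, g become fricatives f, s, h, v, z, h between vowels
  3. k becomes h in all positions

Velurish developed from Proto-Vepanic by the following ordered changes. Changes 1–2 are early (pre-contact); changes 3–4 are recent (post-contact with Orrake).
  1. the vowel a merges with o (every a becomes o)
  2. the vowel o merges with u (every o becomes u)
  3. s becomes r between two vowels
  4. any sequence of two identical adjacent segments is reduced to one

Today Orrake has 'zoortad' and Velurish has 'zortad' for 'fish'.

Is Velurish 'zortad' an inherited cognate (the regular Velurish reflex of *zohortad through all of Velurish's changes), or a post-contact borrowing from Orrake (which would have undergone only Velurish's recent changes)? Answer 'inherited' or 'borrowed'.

borrowed

If inherited, *zohortad would pass through all of Velurish's changes:
Velurish: *zohortad > zohortod > zuhurtud  (by vowel merger, vowel merger)
If borrowed from Orrake 'zoortad' after the early changes, it would undergo only the recent ones:
  rule 3 (rhotacism): no change (zoortad)
  rule 4 (degemination): zoortad → zortad
  ⇒ as a loan: zortad
Velurish 'zortad' matches the loan outcome 'zortad', not the inherited 'zuhurtud' — it skipped the early Velurish changes, so it was borrowed from Orrake.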